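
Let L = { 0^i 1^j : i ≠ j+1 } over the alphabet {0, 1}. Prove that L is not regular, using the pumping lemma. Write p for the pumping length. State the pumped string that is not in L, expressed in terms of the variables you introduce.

0^{p+p!} 1^{p+p!-1}

Assume L is regular; let p be its pumping constant.
Choose w = 0^p 1^{p+p!-1}. Since p ≠ (p+p!-1)+1 = p+p!, w ∈ L; and |w| ≥ p.
Write w = xyz as guaranteed by the lemma, with |xy| ≤ p and |y| > 0.
Since the first p symbols of w are all 0's and |xy| ≤ p, y lies entirely in the leading 0-block: y = 0^k for some k with 1 ≤ k ≤ p.
Since 1 ≤ k ≤ p, k divides p!; set t = 1 + p!/k. Then xy^t z has p + (p!/k)·k = p + p! copies of 0. Now the 0-count is p+p! and (1-count)+1 = (p+p!-1)+1 = p+p!, so i ≠ j+1 fails. So xy^t z = 0^{p+p!} 1^{p+p!-1} ∉ L.
This contradicts the pumping lemma, so L is not regular.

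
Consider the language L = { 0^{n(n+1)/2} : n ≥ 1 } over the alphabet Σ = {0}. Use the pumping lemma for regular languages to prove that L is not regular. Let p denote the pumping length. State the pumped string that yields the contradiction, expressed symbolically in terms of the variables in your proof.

Assume L is regular; let p be its pumping constant.
Take w = 0^{p(p+1)/2} ∈ L with |w| = p(p+1)/2 ≥ p.
Write w = xyz as guaranteed by the lemma, with |xy| ≤ p and y is nonempty.
Then y = 0^k for some k with 1 ≤ k ≤ p.
Pump with i = 2: xy^2z = 0^{p(p+1)/2+k}. Since 1 ≤ k ≤ p, p(p+1)/2 < p(p+1)/2+k ≤ p(p+1)/2+p < (p+1)(p+2)/2, so p(p+1)/2+k is strictly between consecutive triangular numbers. So xy^2z ∉ L.
This contradicts the pumping lemma, so L is not regular.

0^{p(p+1)/2+k}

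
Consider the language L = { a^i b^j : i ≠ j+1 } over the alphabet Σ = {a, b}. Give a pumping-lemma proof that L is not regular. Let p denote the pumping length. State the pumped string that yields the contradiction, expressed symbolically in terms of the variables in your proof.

a^{p+p!} b^{p+p!-1}

Assume L is regular. Let p be the pumping length given by the pumping lemma.
Choose w = a^p b^{p+p!-1}. Since p ≠ (p+p!-1)+1 = p+p!, w ∈ L; and |w| ≥ p.
By the pumping lemma, w = xyz with |xy| ≤ p and y is nonempty.
The first p characters of w are a's, so xy (and hence y) consists only of a's. Write y = a^k, 1 ≤ k ≤ p.
Since 1 ≤ k ≤ p, k divides p!; set t = 1 + p!/k. Then xy^t z has p + (p!/k)·k = p + p! copies of a. Now the a-count is p+p! and (b-count)+1 = (p+p!-1)+1 = p+p!, so i ≠ j+1 fails. So xy^t z = a^{p+p!} b^{p+p!-1} ∉ L.
Contradiction. Therefore L is not regular.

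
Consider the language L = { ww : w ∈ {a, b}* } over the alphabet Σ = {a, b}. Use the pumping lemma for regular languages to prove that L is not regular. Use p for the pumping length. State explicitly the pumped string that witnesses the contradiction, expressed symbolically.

a^{p+k} b^p a^p b^p

Toward a contradiction, assume L is regular with pumping length p.
Take w = a^p b^p a^p b^p = uu where u = a^pb^p; then w ∈ L and |w| = 4p ≥ p.
The pumping lemma gives a decomposition w = xyz where |xy| ≤ p and |y| > 0.
The first p characters of w are a's, so xy (and hence y) consists only of a's. Write y = a^k, 1 ≤ k ≤ p.
Pump with i = 2: xy^2z = a^{p+k} b^p a^p b^p, of length 4p+k. Suppose this equals vv. The string starts with a and ends with b, so v does too; thus the boundary between the two copies of v is a b→a transition. There is exactly one such transition, at position 2p+k, so |v| = 2p+k and |vv| = 4p+2k ≠ 4p+k since k ≥ 1. So xy^2z ∉ L.
Contradiction. Therefore L is not regular.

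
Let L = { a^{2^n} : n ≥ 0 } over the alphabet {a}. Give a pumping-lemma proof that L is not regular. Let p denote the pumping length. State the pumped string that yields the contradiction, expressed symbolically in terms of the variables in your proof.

Toward a contradiction, assume L is regular with pumping length p.
Take w = a^{2^p} ∈ L with |w| = 2^p ≥ p.
By the pumping lemma, w = xyz with |xy| ≤ p and y is nonempty.
Then y = a^k for some k with 1 ≤ k ≤ p.
Pump with i = 2: xy^2z = a^{2^p+k}. Since 1 ≤ k ≤ p < 2^p, we have 2^p < 2^p+k < 2^{p+1}, so 2^p+k is not a power of 2. So xy^2z ∉ L.
This contradicts the pumping lemma, so L is not regular.

a^{2^p+k}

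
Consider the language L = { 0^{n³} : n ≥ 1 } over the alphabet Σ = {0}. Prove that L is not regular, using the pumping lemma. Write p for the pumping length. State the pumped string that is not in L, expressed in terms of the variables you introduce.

Toward a contradiction, assume L is regular with pumping length p.
Take w = 0^{p³} ∈ L with |w| = p³ ≥ p.
The pumping lemma gives a decomposition w = xyz where |xy| ≤ p and y is nonempty.
Then y = 0^k for some k with 1 ≤ k ≤ p.
Pump with i = 2: xy^2z = 0^{p³+k}. Since 1 ≤ k ≤ p, p³ < p³+k ≤ p³+p < p³+3p²+3p+1 = (p+1)³, so p³+k is not a perfect cube. So xy^2z ∉ L.
This is a contradiction; hence L is not regular.

0^{p³+k}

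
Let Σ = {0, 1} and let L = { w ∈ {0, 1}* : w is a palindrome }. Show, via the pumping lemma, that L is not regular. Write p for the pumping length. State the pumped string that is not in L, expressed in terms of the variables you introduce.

0^{p+k} 1 0^p

Suppose for contradiction that L is regular, and let p be the pumping length.
Take w = 0^p 1 0^p, a palindrome of length 2p+1 ≥ p.
The pumping lemma gives a decomposition w = xyz where |xy| ≤ p and y is nonempty.
Because |xy| ≤ p and w begins with p copies of 0, we have y = 0^k with 1 ≤ k ≤ p.
Pump with i = 2: xy^2z = 0^{p+k} 1 0^p. Its reverse is 0^p 1 0^{p+k}, which differs from xy^2z since k ≥ 1. So xy^2z is not a palindrome and xy^2z ∉ L.
This contradicts the pumping lemma, so L is not regular.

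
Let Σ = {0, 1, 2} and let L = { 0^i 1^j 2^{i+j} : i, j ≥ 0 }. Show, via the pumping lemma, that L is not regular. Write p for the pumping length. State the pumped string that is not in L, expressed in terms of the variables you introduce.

Suppose for contradiction that L is regular, and let p be the pumping length.
Take w = 0^p 1^p 2^{2p} ∈ L (with i=j=p, i+j=2p), |w| = 4p ≥ p.
The pumping lemma gives a decomposition w = xyz where |xy| ≤ p and |y| > 0.
Because |xy| ≤ p and w begins with p copies of 0, we have y = 0^k with 1 ≤ k ≤ p.
Consider xy^2z = 0^{p+k} 1^p 2^{2p}. Now the 0- and 1-counts sum to 2p+k, but the 2-count is 2p ≠ 2p+k. So xy^2z ∉ L.
This contradicts the pumping lemma, so L is not regular.

0^{p+k} 1^p 2^{2p}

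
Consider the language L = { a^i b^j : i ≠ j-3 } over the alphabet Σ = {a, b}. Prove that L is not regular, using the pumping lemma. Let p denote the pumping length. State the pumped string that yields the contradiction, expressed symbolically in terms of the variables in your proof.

a^{p+p!} b^{p+p!+3}

Suppose for contradiction that L is regular, and let p be the pumping length.
Choose w = a^p b^{p+p!+3}. Since p ≠ (p+p!+3)-3 = p+p!, w ∈ L; and |w| ≥ p.
The pumping lemma gives a decomposition w = xyz where |xy| ≤ p and |y| > 0.
Since the first p symbols of w are all a's and |xy| ≤ p, y lies entirely in the leading a-block: y = a^k for some k with 1 ≤ k ≤ p.
Since 1 ≤ k ≤ p, k divides p!; set t = 1 + p!/k. Then xy^t z has p + (p!/k)·k = p + p! copies of a. Now the a-count is p+p! and (b-count)-3 = (p+p!+3)-3 = p+p!, so i ≠ j-3 fails. So xy^t z = a^{p+p!} b^{p+p!+3} ∉ L.
This is a contradiction; hence L is not regular.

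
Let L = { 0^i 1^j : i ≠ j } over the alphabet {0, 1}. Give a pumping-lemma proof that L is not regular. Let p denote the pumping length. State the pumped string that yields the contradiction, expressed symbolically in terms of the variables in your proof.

0^{p+p!} 1^{p+p!}

Toward a contradiction, assume L is regular with pumping length p.
Choose w = 0^p 1^{p+p!}. Since p ≠ p+p!, w ∈ L; and |w| ≥ p.
The pumping lemma gives a decomposition w = xyz where |xy| ≤ p and |y| > 0.
Since the first p symbols of w are all 0's and |xy| ≤ p, y lies entirely in the leading 0-block: y = 0^k for some k with 1 ≤ k ≤ p.
Since 1 ≤ k ≤ p, k divides p!; set t = 1 + p!/k. Then xy^t z has p + (p!/k)·k = p + p! copies of 0. Now the 0-count equals the 1-count, so i ≠ j fails. So xy^t z = 0^{p+p!} 1^{p+p!} ∉ L.
This contradicts the pumping lemma, so L is not regular.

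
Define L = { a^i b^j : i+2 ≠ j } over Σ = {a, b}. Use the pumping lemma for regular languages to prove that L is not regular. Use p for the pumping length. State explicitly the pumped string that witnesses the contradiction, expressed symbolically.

Assume L is regular; let p be its pumping constant.
Choose w = a^p b^{p+p!+2}. Since p ≠ (p+p!+2)-2 = p+p!, w ∈ L; and |w| ≥ p.
Write w = xyz as guaranteed by the lemma, with |xy| ≤ p and |y| > 0.
Because |xy| ≤ p and w begins with p copies of a, we have y = a^k with 1 ≤ k ≤ p.
Since 1 ≤ k ≤ p, k divides p!; set t = 1 + p!/k. Then xy^t z has p + (p!/k)·k = p + p! copies of a. Now the a-count is p+p! and (b-count)-2 = (p+p!+2)-2 = p+p!, so i+2 ≠ j fails. So xy^t z = a^{p+p!} b^{p+p!+2} ∉ L.
Contradiction. Therefore L is not regular.

a^{p+p!} b^{p+p!+2}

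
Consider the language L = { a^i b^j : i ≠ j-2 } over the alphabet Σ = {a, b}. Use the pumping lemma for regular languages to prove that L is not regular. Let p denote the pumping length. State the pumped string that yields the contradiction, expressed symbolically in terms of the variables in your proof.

Assume L is regular; let p be its pumping constant.
Choose w = a^p b^{p+p!+2}. Since p ≠ (p+p!+2)-2 = p+p!, w ∈ L; and |w| ≥ p.
Write w = xyz as guaranteed by the lemma, with |xy| ≤ p and |y| ≥ 1.
Because |xy| ≤ p and w begins with p copies of a, we have y = a^k with 1 ≤ k ≤ p.
Since 1 ≤ k ≤ p, k divides p!; set t = 1 + p!/k. Then xy^t z has p + (p!/k)·k = p + p! copies of a. Now the a-count is p+p! and (b-count)-2 = (p+p!+2)-2 = p+p!, so i ≠ j-2 fails. So xy^t z = a^{p+p!} b^{p+p!+2} ∉ L.
Contradiction. Therefore L is not regular.

a^{p+p!} b^{p+p!+2}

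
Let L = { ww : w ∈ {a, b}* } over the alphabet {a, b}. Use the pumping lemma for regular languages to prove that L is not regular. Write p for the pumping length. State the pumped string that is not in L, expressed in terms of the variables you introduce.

Toward a contradiction, assume L is regular with pumping length p.
Take w = a^p b^p a^p b^p = uu where u = a^pb^p; then w ∈ L and |w| = 4p ≥ p.
By the pumping lemma, w = xyz with |xy| ≤ p and |y| ≥ 1.
Because |xy| ≤ p and w begins with p copies of a, we have y = a^k with 1 ≤ k ≤ p.
Pump with i = 2: xy^2z = a^{p+k} b^p a^p b^p, of length 4p+k. Suppose this equals vv. The string starts with a and ends with b, so v does too; thus the boundary between the two copies of v is a b→a transition. There is exactly one such transition, at position 2p+k, so |v| = 2p+k and |vv| = 4p+2k ≠ 4p+k since k ≥ 1. So xy^2z ∉ L.
Contradiction. Therefore L is not regular.

a^{p+k} b^p a^p b^p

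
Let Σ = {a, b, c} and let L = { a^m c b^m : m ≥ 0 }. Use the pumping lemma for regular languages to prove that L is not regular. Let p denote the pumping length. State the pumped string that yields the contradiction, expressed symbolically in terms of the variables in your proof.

Assume L is regular; let p be its pumping constant.
Take w = a^p c b^p ∈ L with |w| = 2p+1 ≥ p.
Write w = xyz as guaranteed by the lemma, with |xy| ≤ p and |y| > 0.
The first p characters of w are a's, so xy (and hence y) consists only of a's. Write y = a^k, 1 ≤ k ≤ p.
Pump with i = 2: xy^2z = a^{p+k} c b^p, which would require p+k = p. But k ≥ 1, so xy^2z ∉ L.
Contradiction. Therefore L is not regular.

a^{p+k} c b^p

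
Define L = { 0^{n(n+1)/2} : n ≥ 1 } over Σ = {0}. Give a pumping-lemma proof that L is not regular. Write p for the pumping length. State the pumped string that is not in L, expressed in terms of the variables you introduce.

0^{p(p+1)/2+k}

Toward a contradiction, assume L is regular with pumping length p.
Take w = 0^{p(p+1)/2} ∈ L with |w| = p(p+1)/2 ≥ p.
The pumping lemma gives a decomposition w = xyz where |xy| ≤ p and y is nonempty.
Then y = 0^k for some k with 1 ≤ k ≤ p.
Pump with i = 2: xy^2z = 0^{p(p+1)/2+k}. Since 1 ≤ k ≤ p, p(p+1)/2 < p(p+1)/2+k ≤ p(p+1)/2+p < (p+1)(p+2)/2, so p(p+1)/2+k is strictly between consecutive triangular numbers. So xy^2z ∉ L.
This is a contradiction; hence L is not regular.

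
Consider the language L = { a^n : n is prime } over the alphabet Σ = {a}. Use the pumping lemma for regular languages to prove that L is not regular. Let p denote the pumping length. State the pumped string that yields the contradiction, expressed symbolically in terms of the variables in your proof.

a^{q(1+k)}

Toward a contradiction, assume L is regular with pumping length p.
Let q be a prime with q ≥ p+2 (infinitely many primes exist), and take w = a^q ∈ L with |w| = q ≥ p.
The pumping lemma gives a decomposition w = xyz where |xy| ≤ p and y is nonempty.
Then y = a^k for some k with 1 ≤ k ≤ p.
Since 1 ≤ k ≤ p, |xz| = q-k. Pump with i = q+1: |xy^{q+1}z| = (q-k)+(q+1)k = q+qk = q(1+k), which is composite (both factors ≥ 2). So xy^{q+1}z = a^{q(1+k)} ∉ L.
Contradiction. Therefore L is not regular.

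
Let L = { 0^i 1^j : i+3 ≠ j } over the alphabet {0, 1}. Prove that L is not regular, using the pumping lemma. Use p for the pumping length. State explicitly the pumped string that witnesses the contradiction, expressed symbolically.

0^{p+p!} 1^{p+p!+3}

Assume L is regular; let p be its pumping constant.
Choose w = 0^p 1^{p+p!+3}. Since p ≠ (p+p!+3)-3 = p+p!, w ∈ L; and |w| ≥ p.
Write w = xyz as guaranteed by the lemma, with |xy| ≤ p and y is nonempty.
The first p characters of w are 0's, so xy (and hence y) consists only of 0's. Write y = 0^k, 1 ≤ k ≤ p.
Since 1 ≤ k ≤ p, k divides p!; set t = 1 + p!/k. Then xy^t z has p + (p!/k)·k = p + p! copies of 0. Now the 0-count is p+p! and (1-count)-3 = (p+p!+3)-3 = p+p!, so i+3 ≠ j fails. So xy^t z = 0^{p+p!} 1^{p+p!+3} ∉ L.
This contradicts the pumping lemma, so L is not regular.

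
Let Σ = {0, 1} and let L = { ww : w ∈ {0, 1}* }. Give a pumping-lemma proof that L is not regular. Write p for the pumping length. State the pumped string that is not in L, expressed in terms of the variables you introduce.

0^{p+k} 1^p 0^p 1^p

Suppose for contradiction that L is regular, and let p be the pumping length.
Take w = 0^p 1^p 0^p 1^p = uu where u = 0^p1^p; then w ∈ L and |w| = 4p ≥ p.
The pumping lemma gives a decomposition w = xyz where |xy| ≤ p and |y| ≥ 1.
Because |xy| ≤ p and w begins with p copies of 0, we have y = 0^k with 1 ≤ k ≤ p.
Pump with i = 2: xy^2z = 0^{p+k} 1^p 0^p 1^p, of length 4p+k. Suppose this equals vv. The string starts with 0 and ends with 1, so v does too; thus the boundary between the two copies of v is a 1→0 transition. There is exactly one such transition, at position 2p+k, so |v| = 2p+k and |vv| = 4p+2k ≠ 4p+k since k ≥ 1. So xy^2z ∉ L.
Contradiction. Therefore L is not regular.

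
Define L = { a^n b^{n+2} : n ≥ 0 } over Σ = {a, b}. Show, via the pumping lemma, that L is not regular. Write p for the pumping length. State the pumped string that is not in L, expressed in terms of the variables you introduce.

a^{p+k} b^{p+2}

Assume L is regular. Let p be the pumping length given by the pumping lemma.
Take w = a^p b^{p+2}. Then w ∈ L and |w| = 2p+2 ≥ p.
By the pumping lemma, w = xyz with |xy| ≤ p and |y| ≥ 1.
Since the first p symbols of w are all a's and |xy| ≤ p, y lies entirely in the leading a-block: y = a^k for some k with 1 ≤ k ≤ p.
Pump with i = 2: xy^2z = a^{p+k} b^{p+2}. For this to lie in L we would need p+2 = (p+k)+2, which forces k = 0. But k ≥ 1, so xy^2z ∉ L.
Contradiction. Therefore L is not regular.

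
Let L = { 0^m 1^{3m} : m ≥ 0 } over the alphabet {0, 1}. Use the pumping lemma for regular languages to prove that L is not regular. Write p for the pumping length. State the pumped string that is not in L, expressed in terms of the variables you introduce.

Assume L is regular; let p be its pumping constant.
Take w = 0^p 1^{3p}. Then w ∈ L and |w| = 4p ≥ p.
Write w = xyz as guaranteed by the lemma, with |xy| ≤ p and |y| ≥ 1.
Because |xy| ≤ p and w begins with p copies of 0, we have y = 0^k with 1 ≤ k ≤ p.
Pump with i = 2: xy^2z = 0^{p+k} 1^{3p}. For this to lie in L we would need 3p = 3(p+k), which forces k = 0. But k ≥ 1, so xy^2z ∉ L.
This is a contradiction; hence L is not regular.

0^{p+k} 1^{3p}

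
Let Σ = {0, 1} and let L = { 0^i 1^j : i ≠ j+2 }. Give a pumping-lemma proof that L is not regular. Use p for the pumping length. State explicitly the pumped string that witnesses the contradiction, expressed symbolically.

Suppose for contradiction that L is regular, and let p be the pumping length.
Choose w = 0^p 1^{p+p!-2}. Since p ≠ (p+p!-2)+2 = p+p!, w ∈ L; and |w| ≥ p.
The pumping lemma gives a decomposition w = xyz where |xy| ≤ p and |y| ≥ 1.
Because |xy| ≤ p and w begins with p copies of 0, we have y = 0^k with 1 ≤ k ≤ p.
Since 1 ≤ k ≤ p, k divides p!; set t = 1 + p!/k. Then xy^t z has p + (p!/k)·k = p + p! copies of 0. Now the 0-count is p+p! and (1-count)+2 = (p+p!-2)+2 = p+p!, so i ≠ j+2 fails. So xy^t z = 0^{p+p!} 1^{p+p!-2} ∉ L.
This is a contradiction; hence L is not regular.

0^{p+p!} 1^{p+p!-2}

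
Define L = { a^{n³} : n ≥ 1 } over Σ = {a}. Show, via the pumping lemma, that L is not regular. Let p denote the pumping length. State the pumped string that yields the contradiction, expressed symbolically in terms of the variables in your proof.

a^{p³+k}

Assume L is regular; let p be its pumping constant.
Take w = a^{p³} ∈ L with |w| = p³ ≥ p.
Write w = xyz as guaranteed by the lemma, with |xy| ≤ p and |y| ≥ 1.
Then y = a^k for some k with 1 ≤ k ≤ p.
Pump with i = 2: xy^2z = a^{p³+k}. Since 1 ≤ k ≤ p, p³ < p³+k ≤ p³+p < p³+3p²+3p+1 = (p+1)³, so p³+k is not a perfect cube. So xy^2z ∉ L.
This is a contradiction; hence L is not regular.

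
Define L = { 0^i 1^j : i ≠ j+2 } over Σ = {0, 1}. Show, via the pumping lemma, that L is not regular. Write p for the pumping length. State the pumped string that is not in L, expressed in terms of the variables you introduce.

0^{p+p!} 1^{p+p!-2}

Assume L is regular. Let p be the pumping length given by the pumping lemma.
Choose w = 0^p 1^{p+p!-2}. Since p ≠ (p+p!-2)+2 = p+p!, w ∈ L; and |w| ≥ p.
By the pumping lemma, w = xyz with |xy| ≤ p and |y| > 0.
Because |xy| ≤ p and w begins with p copies of 0, we have y = 0^k with 1 ≤ k ≤ p.
Since 1 ≤ k ≤ p, k divides p!; set t = 1 + p!/k. Then xy^t z has p + (p!/k)·k = p + p! copies of 0. Now the 0-count is p+p! and (1-count)+2 = (p+p!-2)+2 = p+p!, so i ≠ j+2 fails. So xy^t z = 0^{p+p!} 1^{p+p!-2} ∉ L.
Contradiction. Therefore L is not regular.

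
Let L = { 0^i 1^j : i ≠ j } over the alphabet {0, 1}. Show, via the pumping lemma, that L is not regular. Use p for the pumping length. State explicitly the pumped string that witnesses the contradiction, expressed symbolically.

0^{p+p!} 1^{p+p!}

Assume L is regular; let p be its pumping constant.
Choose w = 0^p 1^{p+p!}. Since p ≠ p+p!, w ∈ L; and |w| ≥ p.
By the pumping lemma, w = xyz with |xy| ≤ p and |y| ≥ 1.
The first p characters of w are 0's, so xy (and hence y) consists only of 0's. Write y = 0^k, 1 ≤ k ≤ p.
Since 1 ≤ k ≤ p, k divides p!; set t = 1 + p!/k. Then xy^t z has p + (p!/k)·k = p + p! copies of 0. Now the 0-count equals the 1-count, so i ≠ j fails. So xy^t z = 0^{p+p!} 1^{p+p!} ∉ L.
Contradiction. Therefore L is not regular.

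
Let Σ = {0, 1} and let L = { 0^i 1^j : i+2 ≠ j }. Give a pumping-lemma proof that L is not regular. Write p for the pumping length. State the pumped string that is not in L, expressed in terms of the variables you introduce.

Assume L is regular; let p be its pumping constant.
Choose w = 0^p 1^{p+p!+2}. Since p ≠ (p+p!+2)-2 = p+p!, w ∈ L; and |w| ≥ p.
Write w = xyz as guaranteed by the lemma, with |xy| ≤ p and y is nonempty.
The first p characters of w are 0's, so xy (and hence y) consists only of 0's. Write y = 0^k, 1 ≤ k ≤ p.
Since 1 ≤ k ≤ p, k divides p!; set t = 1 + p!/k. Then xy^t z has p + (p!/k)·k = p + p! copies of 0. Now the 0-count is p+p! and (1-count)-2 = (p+p!+2)-2 = p+p!, so i+2 ≠ j fails. So xy^t z = 0^{p+p!} 1^{p+p!+2} ∉ L.
This is a contradiction; hence L is not regular.

0^{p+p!} 1^{p+p!+2}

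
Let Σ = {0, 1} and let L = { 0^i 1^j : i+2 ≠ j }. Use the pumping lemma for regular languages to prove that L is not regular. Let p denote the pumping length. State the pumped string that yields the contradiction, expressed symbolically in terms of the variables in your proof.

0^{p+p!} 1^{p+p!+2}

Toward a contradiction, assume L is regular with pumping length p.
Choose w = 0^p 1^{p+p!+2}. Since p ≠ (p+p!+2)-2 = p+p!, w ∈ L; and |w| ≥ p.
Write w = xyz as guaranteed by the lemma, with |xy| ≤ p and |y| > 0.
Since the first p symbols of w are all 0's and |xy| ≤ p, y lies entirely in the leading 0-block: y = 0^k for some k with 1 ≤ k ≤ p.
Since 1 ≤ k ≤ p, k divides p!; set t = 1 + p!/k. Then xy^t z has p + (p!/k)·k = p + p! copies of 0. Now the 0-count is p+p! and (1-count)-2 = (p+p!+2)-2 = p+p!, so i+2 ≠ j fails. So xy^t z = 0^{p+p!} 1^{p+p!+2} ∉ L.
Contradiction. Therefore L is not regular.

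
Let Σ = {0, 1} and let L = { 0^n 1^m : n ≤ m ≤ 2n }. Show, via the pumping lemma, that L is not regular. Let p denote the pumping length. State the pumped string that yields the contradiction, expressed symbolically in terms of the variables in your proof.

0^{p+k} 1^p

Assume L is regular; let p be its pumping constant.
Take w = 0^p 1^p ∈ L (since p ≤ p ≤ 2p), with |w| = 2p ≥ p.
The pumping lemma gives a decomposition w = xyz where |xy| ≤ p and |y| > 0.
Because |xy| ≤ p and w begins with p copies of 0, we have y = 0^k with 1 ≤ k ≤ p.
Pump with i = 2: xy^2z = 0^{p+k} 1^p. Now n = p+k > p = m, so the condition n ≤ m fails. Thus xy^2z ∉ L.
Contradiction. Therefore L is not regular.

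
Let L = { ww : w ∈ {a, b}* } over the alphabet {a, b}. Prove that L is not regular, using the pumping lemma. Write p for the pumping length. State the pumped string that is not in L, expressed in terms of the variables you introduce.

a^{p+k} b^p a^p b^p

Assume L is regular; let p be its pumping constant.
Take w = a^p b^p a^p b^p = uu where u = a^pb^p; then w ∈ L and |w| = 4p ≥ p.
The pumping lemma gives a decomposition w = xyz where |xy| ≤ p and |y| ≥ 1.
The first p characters of w are a's, so xy (and hence y) consists only of a's. Write y = a^k, 1 ≤ k ≤ p.
Pump with i = 2: xy^2z = a^{p+k} b^p a^p b^p, of length 4p+k. Suppose this equals vv. The string starts with a and ends with b, so v does too; thus the boundary between the two copies of v is a b→a transition. There is exactly one such transition, at position 2p+k, so |v| = 2p+k and |vv| = 4p+2k ≠ 4p+k since k ≥ 1. So xy^2z ∉ L.
This is a contradiction; hence L is not regular.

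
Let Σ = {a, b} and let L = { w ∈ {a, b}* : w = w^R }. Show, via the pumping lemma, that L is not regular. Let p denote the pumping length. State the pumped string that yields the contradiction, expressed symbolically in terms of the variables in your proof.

a^{p+k} b a^p

Assume L is regular; let p be its pumping constant.
Take w = a^p b a^p, a palindrome of length 2p+1 ≥ p.
The pumping lemma gives a decomposition w = xyz where |xy| ≤ p and y is nonempty.
Because |xy| ≤ p and w begins with p copies of a, we have y = a^k with 1 ≤ k ≤ p.
Pump with i = 2: xy^2z = a^{p+k} b a^p. Its reverse is a^p b a^{p+k}, which differs from xy^2z since k ≥ 1. So xy^2z is not a palindrome and xy^2z ∉ L.
This contradicts the pumping lemma, so L is not regular.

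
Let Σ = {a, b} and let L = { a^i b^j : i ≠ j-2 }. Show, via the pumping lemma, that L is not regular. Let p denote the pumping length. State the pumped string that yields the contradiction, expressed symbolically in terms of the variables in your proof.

a^{p+p!} b^{p+p!+2}

Suppose for contradiction that L is regular, and let p be the pumping length.
Choose w = a^p b^{p+p!+2}. Since p ≠ (p+p!+2)-2 = p+p!, w ∈ L; and |w| ≥ p.
Write w = xyz as guaranteed by the lemma, with |xy| ≤ p and y is nonempty.
Because |xy| ≤ p and w begins with p copies of a, we have y = a^k with 1 ≤ k ≤ p.
Since 1 ≤ k ≤ p, k divides p!; set t = 1 + p!/k. Then xy^t z has p + (p!/k)·k = p + p! copies of a. Now the a-count is p+p! and (b-count)-2 = (p+p!+2)-2 = p+p!, so i ≠ j-2 fails. So xy^t z = a^{p+p!} b^{p+p!+2} ∉ L.
This contradicts the pumping lemma, so L is not regular.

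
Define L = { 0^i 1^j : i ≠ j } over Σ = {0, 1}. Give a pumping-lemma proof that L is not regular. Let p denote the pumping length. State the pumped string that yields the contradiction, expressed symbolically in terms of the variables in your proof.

0^{p+p!} 1^{p+p!}

Toward a contradiction, assume L is regular with pumping length p.
Choose w = 0^p 1^{p+p!}. Since p ≠ p+p!, w ∈ L; and |w| ≥ p.
Write w = xyz as guaranteed by the lemma, with |xy| ≤ p and y is nonempty.
Because |xy| ≤ p and w begins with p copies of 0, we have y = 0^k with 1 ≤ k ≤ p.
Since 1 ≤ k ≤ p, k divides p!; set t = 1 + p!/k. Then xy^t z has p + (p!/k)·k = p + p! copies of 0. Now the 0-count equals the 1-count, so i ≠ j fails. So xy^t z = 0^{p+p!} 1^{p+p!} ∉ L.
Contradiction. Therefore L is not regular.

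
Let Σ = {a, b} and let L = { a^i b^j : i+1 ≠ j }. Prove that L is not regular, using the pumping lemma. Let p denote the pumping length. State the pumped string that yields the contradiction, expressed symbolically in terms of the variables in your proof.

Suppose for contradiction that L is regular, and let p be the pumping length.
Choose w = a^p b^{p+p!+1}. Since p ≠ (p+p!+1)-1 = p+p!, w ∈ L; and |w| ≥ p.
The pumping lemma gives a decomposition w = xyz where |xy| ≤ p and |y| ≥ 1.
The first p characters of w are a's, so xy (and hence y) consists only of a's. Write y = a^k, 1 ≤ k ≤ p.
Since 1 ≤ k ≤ p, k divides p!; set t = 1 + p!/k. Then xy^t z has p + (p!/k)·k = p + p! copies of a. Now the a-count is p+p! and (b-count)-1 = (p+p!+1)-1 = p+p!, so i+1 ≠ j fails. So xy^t z = a^{p+p!} b^{p+p!+1} ∉ L.
Contradiction. Therefore L is not regular.

a^{p+p!} b^{p+p!+1}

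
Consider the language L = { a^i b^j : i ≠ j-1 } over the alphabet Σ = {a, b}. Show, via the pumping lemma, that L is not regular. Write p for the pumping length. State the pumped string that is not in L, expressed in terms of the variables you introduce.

a^{p+p!} b^{p+p!+1}

Assume L is regular; let p be its pumping constant.
Choose w = a^p b^{p+p!+1}. Since p ≠ (p+p!+1)-1 = p+p!, w ∈ L; and |w| ≥ p.
Write w = xyz as guaranteed by the lemma, with |xy| ≤ p and |y| ≥ 1.
The first p characters of w are a's, so xy (and hence y) consists only of a's. Write y = a^k, 1 ≤ k ≤ p.
Since 1 ≤ k ≤ p, k divides p!; set t = 1 + p!/k. Then xy^t z has p + (p!/k)·k = p + p! copies of a. Now the a-count is p+p! and (b-count)-1 = (p+p!+1)-1 = p+p!, so i ≠ j-1 fails. So xy^t z = a^{p+p!} b^{p+p!+1} ∉ L.
Contradiction. Therefore L is not regular.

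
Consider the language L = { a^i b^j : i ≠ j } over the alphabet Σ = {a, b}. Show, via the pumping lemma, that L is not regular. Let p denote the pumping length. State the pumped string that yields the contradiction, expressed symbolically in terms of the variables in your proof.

Suppose for contradiction that L is regular, and let p be the pumping length.
Choose w = a^p b^{p+p!}. Since p ≠ p+p!, w ∈ L; and |w| ≥ p.
By the pumping lemma, w = xyz with |xy| ≤ p and |y| > 0.
Because |xy| ≤ p and w begins with p copies of a, we have y = a^k with 1 ≤ k ≤ p.
Since 1 ≤ k ≤ p, k divides p!; set t = 1 + p!/k. Then xy^t z has p + (p!/k)·k = p + p! copies of a. Now the a-count equals the b-count, so i ≠ j fails. So xy^t z = a^{p+p!} b^{p+p!} ∉ L.
This contradicts the pumping lemma, so L is not regular.

a^{p+p!} b^{p+p!}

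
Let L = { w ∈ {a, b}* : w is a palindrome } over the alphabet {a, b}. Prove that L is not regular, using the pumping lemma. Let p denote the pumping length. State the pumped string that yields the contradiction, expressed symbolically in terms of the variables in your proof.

Toward a contradiction, assume L is regular with pumping length p.
Take w = a^p b a^p, a palindrome of length 2p+1 ≥ p.
The pumping lemma gives a decomposition w = xyz where |xy| ≤ p and |y| > 0.
Since the first p symbols of w are all a's and |xy| ≤ p, y lies entirely in the leading a-block: y = a^k for some k with 1 ≤ k ≤ p.
Pump with i = 2: xy^2z = a^{p+k} b a^p. Its reverse is a^p b a^{p+k}, which differs from xy^2z since k ≥ 1. So xy^2z is not a palindrome and xy^2z ∉ L.
Contradiction. Therefore L is not regular.

a^{p+k} b a^p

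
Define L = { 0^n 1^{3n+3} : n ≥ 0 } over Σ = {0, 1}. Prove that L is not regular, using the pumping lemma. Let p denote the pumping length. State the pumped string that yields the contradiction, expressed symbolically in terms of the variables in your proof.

Assume L is regular. Let p be the pumping length given by the pumping lemma.
Take w = 0^p 1^{3p+3}. Then w ∈ L and |w| = 4p+3 ≥ p.
By the pumping lemma, w = xyz with |xy| ≤ p and |y| > 0.
Since the first p symbols of w are all 0's and |xy| ≤ p, y lies entirely in the leading 0-block: y = 0^k for some k with 1 ≤ k ≤ p.
Pump with i = 2: xy^2z = 0^{p+k} 1^{3p+3}. For this to lie in L we would need 3p+3 = 3(p+k)+3, which forces k = 0. But k ≥ 1, so xy^2z ∉ L.
Contradiction. Therefore L is not regular.

0^{p+k} 1^{3p+3}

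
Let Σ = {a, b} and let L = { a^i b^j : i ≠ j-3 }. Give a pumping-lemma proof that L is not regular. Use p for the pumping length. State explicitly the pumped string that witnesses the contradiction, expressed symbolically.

a^{p+p!} b^{p+p!+3}

Toward a contradiction, assume L is regular with pumping length p.
Choose w = a^p b^{p+p!+3}. Since p ≠ (p+p!+3)-3 = p+p!, w ∈ L; and |w| ≥ p.
Write w = xyz as guaranteed by the lemma, with |xy| ≤ p and |y| > 0.
Because |xy| ≤ p and w begins with p copies of a, we have y = a^k with 1 ≤ k ≤ p.
Since 1 ≤ k ≤ p, k divides p!; set t = 1 + p!/k. Then xy^t z has p + (p!/k)·k = p + p! copies of a. Now the a-count is p+p! and (b-count)-3 = (p+p!+3)-3 = p+p!, so i ≠ j-3 fails. So xy^t z = a^{p+p!} b^{p+p!+3} ∉ L.
This contradicts the pumping lemma, so L is not regular.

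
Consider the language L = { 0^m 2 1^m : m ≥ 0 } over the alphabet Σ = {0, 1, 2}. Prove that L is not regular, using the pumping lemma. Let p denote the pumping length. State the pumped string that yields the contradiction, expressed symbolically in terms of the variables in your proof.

Assume L is regular. Let p be the pumping length given by the pumping lemma.
Take w = 0^p 2 1^p ∈ L with |w| = 2p+1 ≥ p.
Write w = xyz as guaranteed by the lemma, with |xy| ≤ p and |y| ≥ 1.
The first p characters of w are 0's, so xy (and hence y) consists only of 0's. Write y = 0^k, 1 ≤ k ≤ p.
Pump with i = 2: xy^2z = 0^{p+k} 2 1^p, which would require p+k = p. But k ≥ 1, so xy^2z ∉ L.
This is a contradiction; hence L is not regular.

0^{p+k} 2 1^p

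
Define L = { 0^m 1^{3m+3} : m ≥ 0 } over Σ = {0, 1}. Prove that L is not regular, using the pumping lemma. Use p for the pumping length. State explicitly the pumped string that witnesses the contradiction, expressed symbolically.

Assume L is regular. Let p be the pumping length given by the pumping lemma.
Let w = 0^p 1^{3p+3} ∈ L; note |w| = 4p+3 ≥ p.
The pumping lemma gives a decomposition w = xyz where |xy| ≤ p and |y| > 0.
Because |xy| ≤ p and w begins with p copies of 0, we have y = 0^k with 1 ≤ k ≤ p.
Pump with i = 2: xy^2z = 0^{p+k} 1^{3p+3}. For this to lie in L we would need 3p+3 = 3(p+k)+3, which forces k = 0. But k ≥ 1, so xy^2z ∉ L.
This contradicts the pumping lemma, so L is not regular.

0^{p+k} 1^{3p+3}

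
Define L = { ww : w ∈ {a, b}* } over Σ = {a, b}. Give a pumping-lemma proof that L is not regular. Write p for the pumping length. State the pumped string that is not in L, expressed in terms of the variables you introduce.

Assume L is regular. Let p be the pumping length given by the pumping lemma.
Take w = a^p b^p a^p b^p = uu where u = a^pb^p; then w ∈ L and |w| = 4p ≥ p.
By the pumping lemma, w = xyz with |xy| ≤ p and |y| > 0.
Because |xy| ≤ p and w begins with p copies of a, we have y = a^k with 1 ≤ k ≤ p.
Pump with i = 2: xy^2z = a^{p+k} b^p a^p b^p, of length 4p+k. Suppose this equals vv. The string starts with a and ends with b, so v does too; thus the boundary between the two copies of v is a b→a transition. There is exactly one such transition, at position 2p+k, so |v| = 2p+k and |vv| = 4p+2k ≠ 4p+k since k ≥ 1. So xy^2z ∉ L.
Contradiction. Therefore L is not regular.

a^{p+k} b^p a^p b^p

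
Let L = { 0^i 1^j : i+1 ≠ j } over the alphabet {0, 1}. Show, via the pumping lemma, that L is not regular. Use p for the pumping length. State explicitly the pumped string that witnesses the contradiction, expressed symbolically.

Assume L is regular. Let p be the pumping length given by the pumping lemma.
Choose w = 0^p 1^{p+p!+1}. Since p ≠ (p+p!+1)-1 = p+p!, w ∈ L; and |w| ≥ p.
Write w = xyz as guaranteed by the lemma, with |xy| ≤ p and |y| > 0.
The first p characters of w are 0's, so xy (and hence y) consists only of 0's. Write y = 0^k, 1 ≤ k ≤ p.
Since 1 ≤ k ≤ p, k divides p!; set t = 1 + p!/k. Then xy^t z has p + (p!/k)·k = p + p! copies of 0. Now the 0-count is p+p! and (1-count)-1 = (p+p!+1)-1 = p+p!, so i+1 ≠ j fails. So xy^t z = 0^{p+p!} 1^{p+p!+1} ∉ L.
Contradiction. Therefore L is not regular.

0^{p+p!} 1^{p+p!+1}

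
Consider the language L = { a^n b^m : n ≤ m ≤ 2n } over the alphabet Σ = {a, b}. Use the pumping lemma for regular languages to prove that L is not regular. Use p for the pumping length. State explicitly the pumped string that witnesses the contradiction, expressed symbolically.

a^{p+k} b^p

Suppose for contradiction that L is regular, and let p be the pumping length.
Take w = a^p b^p ∈ L (since p ≤ p ≤ 2p), with |w| = 2p ≥ p.
By the pumping lemma, w = xyz with |xy| ≤ p and |y| > 0.
Because |xy| ≤ p and w begins with p copies of a, we have y = a^k with 1 ≤ k ≤ p.
Pump with i = 2: xy^2z = a^{p+k} b^p. Now n = p+k > p = m, so the condition n ≤ m fails. Thus xy^2z ∉ L.
This contradicts the pumping lemma, so L is not regular.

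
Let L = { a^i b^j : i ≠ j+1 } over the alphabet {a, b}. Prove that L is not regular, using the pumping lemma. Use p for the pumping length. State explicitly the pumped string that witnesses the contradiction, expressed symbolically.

Assume L is regular; let p be its pumping constant.
Choose w = a^p b^{p+p!-1}. Since p ≠ (p+p!-1)+1 = p+p!, w ∈ L; and |w| ≥ p.
Write w = xyz as guaranteed by the lemma, with |xy| ≤ p and |y| > 0.
The first p characters of w are a's, so xy (and hence y) consists only of a's. Write y = a^k, 1 ≤ k ≤ p.
Since 1 ≤ k ≤ p, k divides p!; set t = 1 + p!/k. Then xy^t z has p + (p!/k)·k = p + p! copies of a. Now the a-count is p+p! and (b-count)+1 = (p+p!-1)+1 = p+p!, so i ≠ j+1 fails. So xy^t z = a^{p+p!} b^{p+p!-1} ∉ L.
This contradicts the pumping lemma, so L is not regular.

a^{p+p!} b^{p+p!-1}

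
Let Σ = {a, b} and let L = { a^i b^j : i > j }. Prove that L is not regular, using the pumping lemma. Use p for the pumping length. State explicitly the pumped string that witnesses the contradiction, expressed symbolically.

Assume L is regular; let p be its pumping constant.
Choose w = a^{p+1} b^p ∈ L, with |w| = 2p+1 ≥ p.
The pumping lemma gives a decomposition w = xyz where |xy| ≤ p and |y| > 0.
Since the first p symbols of w are all a's and |xy| ≤ p, y lies entirely in the leading a-block: y = a^k for some k with 1 ≤ k ≤ p.
Consider xy^0z = xz = a^{p+1-k} b^p. Since k ≥ 1, the a-count p+1-k is at most p, so i > j fails; thus xz ∉ L.
This contradicts the pumping lemma, so L is not regular.

a^{p+1-k} b^p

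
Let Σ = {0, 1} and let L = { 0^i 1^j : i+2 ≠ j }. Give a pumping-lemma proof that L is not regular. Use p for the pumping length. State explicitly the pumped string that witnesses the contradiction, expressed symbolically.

0^{p+p!} 1^{p+p!+2}

Toward a contradiction, assume L is regular with pumping length p.
Choose w = 0^p 1^{p+p!+2}. Since p ≠ (p+p!+2)-2 = p+p!, w ∈ L; and |w| ≥ p.
By the pumping lemma, w = xyz with |xy| ≤ p and |y| > 0.
Since the first p symbols of w are all 0's and |xy| ≤ p, y lies entirely in the leading 0-block: y = 0^k for some k with 1 ≤ k ≤ p.
Since 1 ≤ k ≤ p, k divides p!; set t = 1 + p!/k. Then xy^t z has p + (p!/k)·k = p + p! copies of 0. Now the 0-count is p+p! and (1-count)-2 = (p+p!+2)-2 = p+p!, so i+2 ≠ j fails. So xy^t z = 0^{p+p!} 1^{p+p!+2} ∉ L.
This contradicts the pumping lemma, so L is not regular.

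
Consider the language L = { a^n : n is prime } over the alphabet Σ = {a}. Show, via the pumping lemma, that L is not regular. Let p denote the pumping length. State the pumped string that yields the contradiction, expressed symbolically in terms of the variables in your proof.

a^{q(1+k)}

Assume L is regular. Let p be the pumping length given by the pumping lemma.
Let q be a prime with q ≥ p+2 (infinitely many primes exist), and take w = a^q ∈ L with |w| = q ≥ p.
Write w = xyz as guaranteed by the lemma, with |xy| ≤ p and y is nonempty.
Then y = a^k for some k with 1 ≤ k ≤ p.
Since 1 ≤ k ≤ p, |xz| = q-k. Pump with i = q+1: |xy^{q+1}z| = (q-k)+(q+1)k = q+qk = q(1+k), which is composite (both factors ≥ 2). So xy^{q+1}z = a^{q(1+k)} ∉ L.
This contradicts the pumping lemma, so L is not regular.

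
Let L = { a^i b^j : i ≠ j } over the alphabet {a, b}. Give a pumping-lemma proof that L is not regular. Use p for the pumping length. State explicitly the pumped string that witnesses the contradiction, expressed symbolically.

Suppose for contradiction that L is regular, and let p be the pumping length.
Choose w = a^p b^{p+p!}. Since p ≠ p+p!, w ∈ L; and |w| ≥ p.
The pumping lemma gives a decomposition w = xyz where |xy| ≤ p and y is nonempty.
The first p characters of w are a's, so xy (and hence y) consists only of a's. Write y = a^k, 1 ≤ k ≤ p.
Since 1 ≤ k ≤ p, k divides p!; set t = 1 + p!/k. Then xy^t z has p + (p!/k)·k = p + p! copies of a. Now the a-count equals the b-count, so i ≠ j fails. So xy^t z = a^{p+p!} b^{p+p!} ∉ L.
This contradicts the pumping lemma, so L is not regular.

a^{p+p!} b^{p+p!}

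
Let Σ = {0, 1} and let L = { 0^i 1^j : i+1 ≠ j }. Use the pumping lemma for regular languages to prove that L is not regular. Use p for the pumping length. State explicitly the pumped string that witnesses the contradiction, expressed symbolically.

0^{p+p!} 1^{p+p!+1}

Toward a contradiction, assume L is regular with pumping length p.
Choose w = 0^p 1^{p+p!+1}. Since p ≠ (p+p!+1)-1 = p+p!, w ∈ L; and |w| ≥ p.
By the pumping lemma, w = xyz with |xy| ≤ p and |y| > 0.
Because |xy| ≤ p and w begins with p copies of 0, we have y = 0^k with 1 ≤ k ≤ p.
Since 1 ≤ k ≤ p, k divides p!; set t = 1 + p!/k. Then xy^t z has p + (p!/k)·k = p + p! copies of 0. Now the 0-count is p+p! and (1-count)-1 = (p+p!+1)-1 = p+p!, so i+1 ≠ j fails. So xy^t z = 0^{p+p!} 1^{p+p!+1} ∉ L.
This contradicts the pumping lemma, so L is not regular.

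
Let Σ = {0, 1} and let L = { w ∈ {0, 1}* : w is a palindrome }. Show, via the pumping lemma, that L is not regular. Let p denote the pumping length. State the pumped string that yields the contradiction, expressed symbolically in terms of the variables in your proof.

Suppose for contradiction that L is regular, and let p be the pumping length.
Take w = 0^p 1 0^p, a palindrome of length 2p+1 ≥ p.
By the pumping lemma, w = xyz with |xy| ≤ p and y is nonempty.
Because |xy| ≤ p and w begins with p copies of 0, we have y = 0^k with 1 ≤ k ≤ p.
Pump with i = 2: xy^2z = 0^{p+k} 1 0^p. Its reverse is 0^p 1 0^{p+k}, which differs from xy^2z since k ≥ 1. So xy^2z is not a palindrome and xy^2z ∉ L.
This is a contradiction; hence L is not regular.

0^{p+k} 1 0^p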